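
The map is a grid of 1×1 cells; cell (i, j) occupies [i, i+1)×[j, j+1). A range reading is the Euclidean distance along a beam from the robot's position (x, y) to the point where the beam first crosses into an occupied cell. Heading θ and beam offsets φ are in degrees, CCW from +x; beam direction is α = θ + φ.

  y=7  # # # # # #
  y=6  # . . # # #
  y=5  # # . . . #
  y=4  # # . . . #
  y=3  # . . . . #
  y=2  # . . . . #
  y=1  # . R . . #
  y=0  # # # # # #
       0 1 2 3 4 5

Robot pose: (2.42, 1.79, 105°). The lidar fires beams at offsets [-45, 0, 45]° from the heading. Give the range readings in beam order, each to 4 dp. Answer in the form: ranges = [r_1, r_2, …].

beam 1: φ=-45°, α=60°
  d=(0.5000,0.8660)  start (2,1)  tX=1.1600 tY=0.2425  stride 1/|dx|=2.0000 1/|dy|=1.1547
    cross y-line → (2,2), t=0.2425
    cross x-line → (3,2), t=1.1600
    cross y-line → (3,3), t=1.3972
    cross y-line → (3,4), t=2.5519
    cross x-line → (4,4), t=3.1600
    cross y-line → (4,5), t=3.7066
    cross y-line → (4,6), t=4.8613 (wall)
  → r_1 = 4.8613
beam 2: φ=0°, α=105°
  d=(-0.2588,0.9659)  start (2,1)  tX=1.6228 tY=0.2174  stride 1/|dx|=3.8637 1/|dy|=1.0353
    cross y-line → (2,2), t=0.2174
    cross y-line → (2,3), t=1.2527
    cross x-line → (1,3), t=1.6228
    cross y-line → (1,4), t=2.2880 (wall)
  → r_2 = 2.2880
beam 3: φ=45°, α=150°
  d=(-0.8660,0.5000)  start (2,1)  tX=0.4850 tY=0.4200  stride 1/|dx|=1.1547 1/|dy|=2.0000
    cross y-line → (2,2), t=0.4200
    cross x-line → (1,2), t=0.4850
    cross x-line → (0,2), t=1.6397 (wall)
  → r_3 = 1.6397

ranges = [4.8613, 2.2880, 1.6397]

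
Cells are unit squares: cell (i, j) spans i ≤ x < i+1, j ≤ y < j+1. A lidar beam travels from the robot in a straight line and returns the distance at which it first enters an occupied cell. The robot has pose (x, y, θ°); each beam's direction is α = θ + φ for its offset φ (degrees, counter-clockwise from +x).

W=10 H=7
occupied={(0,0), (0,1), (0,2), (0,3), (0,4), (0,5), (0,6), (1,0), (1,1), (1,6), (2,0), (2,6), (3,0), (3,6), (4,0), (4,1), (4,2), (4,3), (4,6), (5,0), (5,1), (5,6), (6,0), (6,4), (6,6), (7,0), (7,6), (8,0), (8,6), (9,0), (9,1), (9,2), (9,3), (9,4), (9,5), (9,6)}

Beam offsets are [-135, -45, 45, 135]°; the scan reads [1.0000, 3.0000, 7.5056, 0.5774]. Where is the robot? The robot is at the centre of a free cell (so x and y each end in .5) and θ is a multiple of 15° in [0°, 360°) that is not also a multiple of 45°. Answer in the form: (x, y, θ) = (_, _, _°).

(x, y, θ) = (2.5, 5.5, 285°)

The pose lattice has 34·16 = 544 candidates. Test each by forward raycasting.
  (1.5, 3.5, 300°): beam 1 = 0.5176 ≠ 1.0000 ✗
  (3.5, 4.5, 300°): beam 1 = 2.5882 ≠ 1.0000 ✗
  (5.5, 3.5, 15°): beam 2 = 4.0415 ≠ 3.0000 ✗
  …
  (2.5, 5.5, 285°): r_1=1.0000, r_2=3.0000, r_3=7.5056, r_4=0.5774 — all match ✓
Only this pose fits every beam.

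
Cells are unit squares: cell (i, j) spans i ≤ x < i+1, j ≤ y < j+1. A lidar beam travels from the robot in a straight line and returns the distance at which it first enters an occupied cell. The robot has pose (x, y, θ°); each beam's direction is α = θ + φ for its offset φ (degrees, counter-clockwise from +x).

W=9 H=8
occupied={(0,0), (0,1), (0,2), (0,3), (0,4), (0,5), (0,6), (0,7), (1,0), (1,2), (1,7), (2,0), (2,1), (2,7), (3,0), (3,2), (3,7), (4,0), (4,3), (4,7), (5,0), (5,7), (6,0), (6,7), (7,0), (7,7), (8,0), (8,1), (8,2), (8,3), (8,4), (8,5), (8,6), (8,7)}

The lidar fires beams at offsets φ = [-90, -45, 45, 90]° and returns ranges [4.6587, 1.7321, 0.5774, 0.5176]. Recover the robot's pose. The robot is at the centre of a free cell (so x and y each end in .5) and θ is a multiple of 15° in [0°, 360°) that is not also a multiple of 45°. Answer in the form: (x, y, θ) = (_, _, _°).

Enumerate (i+0.5, j+0.5, θ) over the 38 free cells and 16 admissible headings. For each, cast all 4 beams and compare to the given ranges.
  (6.5, 6.5, 195°): beam 1 = 0.5176 ≠ 4.6587 ✗
  (7.5, 2.5, 150°): beam 1 = 1.0000 ≠ 4.6587 ✗
  (4.5, 2.5, 150°): beam 1 = 0.5774 ≠ 4.6587 ✗
  …
  (7.5, 2.5, 285°): r_1=4.6587, r_2=1.7321, r_3=0.5774, r_4=0.5176 — all match ✓
Only this pose fits every beam.

(x, y, θ) = (7.5, 2.5, 285°)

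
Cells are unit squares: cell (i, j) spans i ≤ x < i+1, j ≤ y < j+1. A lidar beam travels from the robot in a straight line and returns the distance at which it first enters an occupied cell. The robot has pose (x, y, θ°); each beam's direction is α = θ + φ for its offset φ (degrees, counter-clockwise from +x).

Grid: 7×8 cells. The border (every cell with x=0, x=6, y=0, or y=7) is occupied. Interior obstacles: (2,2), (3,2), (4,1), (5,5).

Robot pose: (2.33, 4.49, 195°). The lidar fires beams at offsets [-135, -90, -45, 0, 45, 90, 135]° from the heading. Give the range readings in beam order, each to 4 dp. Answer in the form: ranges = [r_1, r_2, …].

beam 1: φ=-135°, α=60°
  cosα=0.5000 sinα=0.8660 | (2,4) | tMaxX 1.3400 tMaxY 0.5889 | tΔX 2.0000 tΔY 1.1547
    t=0.5889 [y] (2,5)
    t=1.3400 [x] (3,5)
    t=1.7436 [y] (3,6)
    t=2.8983 [y] (3,7) — stop
  → r_1 = 2.8983
beam 2: φ=-90°, α=105°
  cosα=-0.2588 sinα=0.9659 | (2,4) | tMaxX 1.2750 tMaxY 0.5280 | tΔX 3.8637 tΔY 1.0353
    t=0.5280 [y] (2,5)
    t=1.2750 [x] (1,5)
    t=1.5633 [y] (1,6)
    t=2.5985 [y] (1,7) — stop
  → r_2 = 2.5985
beam 3: φ=-45°, α=150°
  cosα=-0.8660 sinα=0.5000 | (2,4) | tMaxX 0.3811 tMaxY 1.0200 | tΔX 1.1547 tΔY 2.0000
    t=0.3811 [x] (1,4)
    t=1.0200 [y] (1,5)
    t=1.5358 [x] (0,5) — stop
  → r_3 = 1.5358
beam 4: φ=0°, α=195°
  cosα=-0.9659 sinα=-0.2588 | (2,4) | tMaxX 0.3416 tMaxY 1.8932 | tΔX 1.0353 tΔY 3.8637
    t=0.3416 [x] (1,4)
    t=1.3769 [x] (0,4) — stop
  → r_4 = 1.3769
beam 5: φ=45°, α=240°
  cosα=-0.5000 sinα=-0.8660 | (2,4) | tMaxX 0.6600 tMaxY 0.5658 | tΔX 2.0000 tΔY 1.1547
    t=0.5658 [y] (2,3)
    t=0.6600 [x] (1,3)
    t=1.7205 [y] (1,2)
    t=2.6600 [x] (0,2) — stop
  → r_5 = 2.6600
beam 6: φ=90°, α=285°
  cosα=0.2588 sinα=-0.9659 | (2,4) | tMaxX 2.5887 tMaxY 0.5073 | tΔX 3.8637 tΔY 1.0353
    t=0.5073 [y] (2,3)
    t=1.5426 [y] (2,2) — stop
  → r_6 = 1.5426
beam 7: φ=135°, α=330°
  cosα=0.8660 sinα=-0.5000 | (2,4) | tMaxX 0.7736 tMaxY 0.9800 | tΔX 1.1547 tΔY 2.0000
    t=0.7736 [x] (3,4)
    t=0.9800 [y] (3,3)
    t=1.9283 [x] (4,3)
    t=2.9800 [y] (4,2)
    t=3.0831 [x] (5,2)
    t=4.2378 [x] (6,2) — stop
  → r_7 = 4.2378

ranges = [2.8983, 2.5985, 1.5358, 1.3769, 2.6600, 1.5426, 4.2378]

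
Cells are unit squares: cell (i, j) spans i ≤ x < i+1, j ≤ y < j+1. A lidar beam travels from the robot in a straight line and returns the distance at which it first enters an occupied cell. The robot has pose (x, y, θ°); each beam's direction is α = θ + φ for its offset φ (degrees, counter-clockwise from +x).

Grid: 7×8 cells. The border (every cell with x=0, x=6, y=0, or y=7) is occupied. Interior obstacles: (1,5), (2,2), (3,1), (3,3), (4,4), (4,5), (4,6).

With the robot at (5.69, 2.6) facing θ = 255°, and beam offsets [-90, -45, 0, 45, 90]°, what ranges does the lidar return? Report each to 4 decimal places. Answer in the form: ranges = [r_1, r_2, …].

ranges = [1.7496, 1.9514, 1.6564, 0.6200, 0.3209]

beam 1: φ=-90°, α=165°
  dir = (cos 165°, sin 165°) = (-0.9659, 0.2588); from cell (5,2)
  next x-line at t=0.7143, next y-line at t=1.5455; Δt_x=1.0353, Δt_y=3.8637
    x: enter (4,2) at t=0.7143
    y: enter (4,3) at t=1.5455
    x: enter (3,3) at t=1.7496 ← occupied
  → r_1 = 1.7496
beam 2: φ=-45°, α=210°
  dir = (cos 210°, sin 210°) = (-0.8660, -0.5000); from cell (5,2)
  next x-line at t=0.7967, next y-line at t=1.2000; Δt_x=1.1547, Δt_y=2.0000
    x: enter (4,2) at t=0.7967
    y: enter (4,1) at t=1.2000
    x: enter (3,1) at t=1.9514 ← occupied
  → r_2 = 1.9514
beam 3: φ=0°, α=255°
  dir = (cos 255°, sin 255°) = (-0.2588, -0.9659); from cell (5,2)
  next x-line at t=2.6660, next y-line at t=0.6212; Δt_x=3.8637, Δt_y=1.0353
    y: enter (5,1) at t=0.6212
    y: enter (5,0) at t=1.6564 ← occupied
  → r_3 = 1.6564
beam 4: φ=45°, α=300°
  dir = (cos 300°, sin 300°) = (0.5000, -0.8660); from cell (5,2)
  next x-line at t=0.6200, next y-line at t=0.6928; Δt_x=2.0000, Δt_y=1.1547
    x: enter (6,2) at t=0.6200 ← occupied
  → r_4 = 0.6200
beam 5: φ=90°, α=345°
  dir = (cos 345°, sin 345°) = (0.9659, -0.2588); from cell (5,2)
  next x-line at t=0.3209, next y-line at t=2.3182; Δt_x=1.0353, Δt_y=3.8637
    x: enter (6,2) at t=0.3209 ← occupied
  → r_5 = 0.3209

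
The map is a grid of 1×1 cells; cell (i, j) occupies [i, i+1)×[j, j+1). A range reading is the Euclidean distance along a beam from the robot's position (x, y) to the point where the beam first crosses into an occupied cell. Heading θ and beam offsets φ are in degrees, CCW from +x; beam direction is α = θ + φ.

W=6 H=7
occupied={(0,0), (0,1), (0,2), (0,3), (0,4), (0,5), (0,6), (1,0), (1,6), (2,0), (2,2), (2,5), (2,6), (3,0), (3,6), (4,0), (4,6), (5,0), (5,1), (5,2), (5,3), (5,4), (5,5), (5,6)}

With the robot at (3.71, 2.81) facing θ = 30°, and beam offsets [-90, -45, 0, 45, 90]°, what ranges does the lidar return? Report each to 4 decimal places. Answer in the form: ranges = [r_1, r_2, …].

ranges = [2.0900, 1.3355, 1.4896, 3.3025, 2.5288]

beam 1: φ=-90°, α=300°
  direction (0.5000, -0.8660); cell (3,2); t to first gridline: x 0.5800, y 0.9353 (then +2.0000 / +1.1547)
    (4,2) via x @ 0.5800
    (4,1) via y @ 0.9353
    (4,0) via y @ 2.0900  # hit
  → r_1 = 2.0900
beam 2: φ=-45°, α=345°
  direction (0.9659, -0.2588); cell (3,2); t to first gridline: x 0.3002, y 3.1296 (then +1.0353 / +3.8637)
    (4,2) via x @ 0.3002
    (5,2) via x @ 1.3355  # hit
  → r_2 = 1.3355
beam 3: φ=0°, α=30°
  direction (0.8660, 0.5000); cell (3,2); t to first gridline: x 0.3349, y 0.3800 (then +1.1547 / +2.0000)
    (4,2) via x @ 0.3349
    (4,3) via y @ 0.3800
    (5,3) via x @ 1.4896  # hit
  → r_3 = 1.4896
beam 4: φ=45°, α=75°
  direction (0.2588, 0.9659); cell (3,2); t to first gridline: x 1.1205, y 0.1967 (then +3.8637 / +1.0353)
    (3,3) via y @ 0.1967
    (4,3) via x @ 1.1205
    (4,4) via y @ 1.2320
    (4,5) via y @ 2.2673
    (4,6) via y @ 3.3025  # hit
  → r_4 = 3.3025
beam 5: φ=90°, α=120°
  direction (-0.5000, 0.8660); cell (3,2); t to first gridline: x 1.4200, y 0.2194 (then +2.0000 / +1.1547)
    (3,3) via y @ 0.2194
    (3,4) via y @ 1.3741
    (2,4) via x @ 1.4200
    (2,5) via y @ 2.5288  # hit
  → r_5 = 2.5288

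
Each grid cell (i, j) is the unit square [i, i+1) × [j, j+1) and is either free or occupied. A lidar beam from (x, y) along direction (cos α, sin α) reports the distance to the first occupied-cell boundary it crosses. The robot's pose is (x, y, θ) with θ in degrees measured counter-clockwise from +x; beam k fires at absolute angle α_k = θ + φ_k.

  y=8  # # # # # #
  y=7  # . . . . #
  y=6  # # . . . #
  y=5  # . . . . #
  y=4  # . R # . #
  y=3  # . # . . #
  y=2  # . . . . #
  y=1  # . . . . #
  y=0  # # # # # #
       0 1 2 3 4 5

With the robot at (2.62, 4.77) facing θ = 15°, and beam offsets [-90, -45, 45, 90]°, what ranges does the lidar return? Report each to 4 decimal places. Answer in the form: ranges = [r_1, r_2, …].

beam 1: φ=-90°, α=285°
  cosα=0.2588 sinα=-0.9659 | (2,4) | tMaxX 1.4682 tMaxY 0.7972 | tΔX 3.8637 tΔY 1.0353
    t=0.7972 [y] (2,3) — stop
  → r_1 = 0.7972
beam 2: φ=-45°, α=330°
  cosα=0.8660 sinα=-0.5000 | (2,4) | tMaxX 0.4388 tMaxY 1.5400 | tΔX 1.1547 tΔY 2.0000
    t=0.4388 [x] (3,4) — stop
  → r_2 = 0.4388
beam 3: φ=45°, α=60°
  cosα=0.5000 sinα=0.8660 | (2,4) | tMaxX 0.7600 tMaxY 0.2656 | tΔX 2.0000 tΔY 1.1547
    t=0.2656 [y] (2,5)
    t=0.7600 [x] (3,5)
    t=1.4203 [y] (3,6)
    t=2.5750 [y] (3,7)
    t=2.7600 [x] (4,7)
    t=3.7297 [y] (4,8) — stop
  → r_3 = 3.7297
beam 4: φ=90°, α=105°
  cosα=-0.2588 sinα=0.9659 | (2,4) | tMaxX 2.3955 tMaxY 0.2381 | tΔX 3.8637 tΔY 1.0353
    t=0.2381 [y] (2,5)
    t=1.2734 [y] (2,6)
    t=2.3087 [y] (2,7)
    t=2.3955 [x] (1,7)
    t=3.3439 [y] (1,8) — stop
  → r_4 = 3.3439

ranges = [0.7972, 0.4388, 3.7297, 3.3439]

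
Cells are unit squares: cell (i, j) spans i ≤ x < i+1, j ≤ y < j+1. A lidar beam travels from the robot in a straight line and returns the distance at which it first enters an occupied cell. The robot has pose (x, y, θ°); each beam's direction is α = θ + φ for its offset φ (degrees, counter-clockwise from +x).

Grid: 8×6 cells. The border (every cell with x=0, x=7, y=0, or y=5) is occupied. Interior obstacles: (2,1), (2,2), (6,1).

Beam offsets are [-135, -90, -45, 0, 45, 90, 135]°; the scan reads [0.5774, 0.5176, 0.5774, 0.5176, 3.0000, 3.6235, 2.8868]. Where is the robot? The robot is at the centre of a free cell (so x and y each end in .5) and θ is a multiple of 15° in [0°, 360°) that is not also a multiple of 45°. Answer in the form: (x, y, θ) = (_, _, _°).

(x, y, θ) = (5.5, 1.5, 15°)

The pose lattice has 21·16 = 336 candidates. Test each by forward raycasting.
  (5.5, 4.5, 300°): beam 1 = 1.9319 ≠ 0.5774 ✗
  (3.5, 3.5, 240°): beam 1 = 1.5529 ≠ 0.5774 ✗
  (6.5, 2.5, 150°): beam 1 = 0.5176 ≠ 0.5774 ✗
  …
  (5.5, 1.5, 15°): r_1=0.5774, r_2=0.5176, r_3=0.5774, r_4=0.5176, r_5=3.0000, r_6=3.6235, r_7=2.8868 — all match ✓
Only this pose fits every beam.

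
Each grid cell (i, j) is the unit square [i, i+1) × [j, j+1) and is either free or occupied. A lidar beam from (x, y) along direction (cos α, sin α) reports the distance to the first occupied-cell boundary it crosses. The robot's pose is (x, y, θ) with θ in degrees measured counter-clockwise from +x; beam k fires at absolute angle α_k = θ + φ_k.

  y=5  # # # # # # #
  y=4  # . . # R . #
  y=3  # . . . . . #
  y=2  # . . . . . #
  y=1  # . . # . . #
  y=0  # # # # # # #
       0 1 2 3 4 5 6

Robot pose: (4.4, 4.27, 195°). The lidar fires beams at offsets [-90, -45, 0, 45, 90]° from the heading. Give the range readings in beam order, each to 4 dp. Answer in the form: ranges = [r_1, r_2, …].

beam 1: φ=-90°, α=105°
  dir = (cos 105°, sin 105°) = (-0.2588, 0.9659); from cell (4,4)
  next x-line at t=1.5455, next y-line at t=0.7558; Δt_x=3.8637, Δt_y=1.0353
    y: enter (4,5) at t=0.7558 ← occupied
  → r_1 = 0.7558
beam 2: φ=-45°, α=150°
  dir = (cos 150°, sin 150°) = (-0.8660, 0.5000); from cell (4,4)
  next x-line at t=0.4619, next y-line at t=1.4600; Δt_x=1.1547, Δt_y=2.0000
    x: enter (3,4) at t=0.4619 ← occupied
  → r_2 = 0.4619
beam 3: φ=0°, α=195°
  dir = (cos 195°, sin 195°) = (-0.9659, -0.2588); from cell (4,4)
  next x-line at t=0.4141, next y-line at t=1.0432; Δt_x=1.0353, Δt_y=3.8637
    x: enter (3,4) at t=0.4141 ← occupied
  → r_3 = 0.4141
beam 4: φ=45°, α=240°
  dir = (cos 240°, sin 240°) = (-0.5000, -0.8660); from cell (4,4)
  next x-line at t=0.8000, next y-line at t=0.3118; Δt_x=2.0000, Δt_y=1.1547
    y: enter (4,3) at t=0.3118
    x: enter (3,3) at t=0.8000
    y: enter (3,2) at t=1.4665
    y: enter (3,1) at t=2.6212 ← occupied
  → r_4 = 2.6212
beam 5: φ=90°, α=285°
  dir = (cos 285°, sin 285°) = (0.2588, -0.9659); from cell (4,4)
  next x-line at t=2.3182, next y-line at t=0.2795; Δt_x=3.8637, Δt_y=1.0353
    y: enter (4,3) at t=0.2795
    y: enter (4,2) at t=1.3148
    x: enter (5,2) at t=2.3182
    y: enter (5,1) at t=2.3501
    y: enter (5,0) at t=3.3854 ← occupied
  → r_5 = 3.3854

ranges = [0.7558, 0.4619, 0.4141, 2.6212, 3.3854]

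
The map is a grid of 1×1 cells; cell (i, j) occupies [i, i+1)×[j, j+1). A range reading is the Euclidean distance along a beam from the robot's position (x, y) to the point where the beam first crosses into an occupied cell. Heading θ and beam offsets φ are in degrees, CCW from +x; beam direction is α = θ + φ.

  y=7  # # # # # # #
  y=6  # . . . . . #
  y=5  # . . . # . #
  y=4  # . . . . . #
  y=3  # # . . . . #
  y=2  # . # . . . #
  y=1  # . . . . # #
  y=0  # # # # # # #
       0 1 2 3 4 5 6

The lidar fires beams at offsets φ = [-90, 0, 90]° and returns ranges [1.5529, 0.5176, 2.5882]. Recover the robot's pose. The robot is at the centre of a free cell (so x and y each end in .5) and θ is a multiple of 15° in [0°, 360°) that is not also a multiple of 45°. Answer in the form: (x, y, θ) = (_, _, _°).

(x, y, θ) = (4.5, 4.5, 105°)

The pose lattice has 26·16 = 416 candidates. Test each by forward raycasting.
  (1.5, 1.5, 60°): beam 1 = 1.0000 ≠ 1.5529 ✗
  (4.5, 4.5, 330°): beam 1 = 4.0415 ≠ 1.5529 ✗
  (3.5, 4.5, 255°): beam 1 = 2.5882 ≠ 1.5529 ✗
  …
  (4.5, 4.5, 105°): r_1=1.5529, r_2=0.5176, r_3=2.5882 — all match ✓
No second candidate reproduces the full scan.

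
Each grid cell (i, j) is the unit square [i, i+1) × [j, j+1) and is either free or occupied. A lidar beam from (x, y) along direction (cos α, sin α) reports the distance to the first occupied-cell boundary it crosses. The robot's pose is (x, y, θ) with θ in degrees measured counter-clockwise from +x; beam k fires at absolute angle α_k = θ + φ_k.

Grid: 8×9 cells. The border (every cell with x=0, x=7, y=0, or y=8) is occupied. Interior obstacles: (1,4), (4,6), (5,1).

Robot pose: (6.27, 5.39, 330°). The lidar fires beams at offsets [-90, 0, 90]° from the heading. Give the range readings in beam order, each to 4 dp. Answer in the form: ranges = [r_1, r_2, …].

ranges = [5.0691, 0.8429, 1.4600]

beam 1: φ=-90°, α=240°
  dir = (cos 240°, sin 240°) = (-0.5000, -0.8660); from cell (6,5)
  next x-line at t=0.5400, next y-line at t=0.4503; Δt_x=2.0000, Δt_y=1.1547
    y: enter (6,4) at t=0.4503
    x: enter (5,4) at t=0.5400
    y: enter (5,3) at t=1.6050
    x: enter (4,3) at t=2.5400
    y: enter (4,2) at t=2.7597
    y: enter (4,1) at t=3.9144
    x: enter (3,1) at t=4.5400
    y: enter (3,0) at t=5.0691 ← occupied
  → r_1 = 5.0691
beam 2: φ=0°, α=330°
  dir = (cos 330°, sin 330°) = (0.8660, -0.5000); from cell (6,5)
  next x-line at t=0.8429, next y-line at t=0.7800; Δt_x=1.1547, Δt_y=2.0000
    y: enter (6,4) at t=0.7800
    x: enter (7,4) at t=0.8429 ← occupied
  → r_2 = 0.8429
beam 3: φ=90°, α=60°
  dir = (cos 60°, sin 60°) = (0.5000, 0.8660); from cell (6,5)
  next x-line at t=1.4600, next y-line at t=0.7044; Δt_x=2.0000, Δt_y=1.1547
    y: enter (6,6) at t=0.7044
    x: enter (7,6) at t=1.4600 ← occupied
  → r_3 = 1.4600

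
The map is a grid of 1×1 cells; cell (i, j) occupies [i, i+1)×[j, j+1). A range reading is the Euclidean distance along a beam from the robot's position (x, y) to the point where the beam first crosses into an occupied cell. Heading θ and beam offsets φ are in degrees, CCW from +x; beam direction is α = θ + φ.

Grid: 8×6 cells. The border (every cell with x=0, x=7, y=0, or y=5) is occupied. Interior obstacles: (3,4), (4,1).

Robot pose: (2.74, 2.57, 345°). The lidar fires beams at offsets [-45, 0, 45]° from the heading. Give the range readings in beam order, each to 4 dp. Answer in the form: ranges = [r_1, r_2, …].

ranges = [1.8129, 2.2023, 4.8600]

beam 1: φ=-45°, α=300°
  cosα=0.5000 sinα=-0.8660 | (2,2) | tMaxX 0.5200 tMaxY 0.6582 | tΔX 2.0000 tΔY 1.1547
    t=0.5200 [x] (3,2)
    t=0.6582 [y] (3,1)
    t=1.8129 [y] (3,0) — stop
  → r_1 = 1.8129
beam 2: φ=0°, α=345°
  cosα=0.9659 sinα=-0.2588 | (2,2) | tMaxX 0.2692 tMaxY 2.2023 | tΔX 1.0353 tΔY 3.8637
    t=0.2692 [x] (3,2)
    t=1.3044 [x] (4,2)
    t=2.2023 [y] (4,1) — stop
  → r_2 = 2.2023
beam 3: φ=45°, α=30°
  cosα=0.8660 sinα=0.5000 | (2,2) | tMaxX 0.3002 tMaxY 0.8600 | tΔX 1.1547 tΔY 2.0000
    t=0.3002 [x] (3,2)
    t=0.8600 [y] (3,3)
    t=1.4549 [x] (4,3)
    t=2.6096 [x] (5,3)
    t=2.8600 [y] (5,4)
    t=3.7643 [x] (6,4)
    t=4.8600 [y] (6,5) — stop
  → r_3 = 4.8600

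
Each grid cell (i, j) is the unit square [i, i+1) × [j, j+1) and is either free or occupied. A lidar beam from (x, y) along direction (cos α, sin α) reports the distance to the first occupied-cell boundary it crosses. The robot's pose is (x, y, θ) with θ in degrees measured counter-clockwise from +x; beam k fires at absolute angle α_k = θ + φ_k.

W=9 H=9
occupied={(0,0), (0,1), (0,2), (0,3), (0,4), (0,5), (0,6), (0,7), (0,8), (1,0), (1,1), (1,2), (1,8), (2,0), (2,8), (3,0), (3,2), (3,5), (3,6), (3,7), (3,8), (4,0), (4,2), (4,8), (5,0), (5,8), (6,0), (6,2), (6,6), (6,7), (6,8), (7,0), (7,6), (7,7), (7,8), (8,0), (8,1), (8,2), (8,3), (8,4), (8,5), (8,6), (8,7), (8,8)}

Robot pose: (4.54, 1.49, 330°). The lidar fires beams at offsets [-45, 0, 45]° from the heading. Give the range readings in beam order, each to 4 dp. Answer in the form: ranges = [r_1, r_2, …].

ranges = [0.5073, 0.9800, 1.9705]

beam 1: φ=-45°, α=285°
  d=(0.2588,-0.9659)  start (4,1)  tX=1.7773 tY=0.5073  stride 1/|dx|=3.8637 1/|dy|=1.0353
    cross y-line → (4,0), t=0.5073 (wall)
  → r_1 = 0.5073
beam 2: φ=0°, α=330°
  d=(0.8660,-0.5000)  start (4,1)  tX=0.5312 tY=0.9800  stride 1/|dx|=1.1547 1/|dy|=2.0000
    cross x-line → (5,1), t=0.5312
    cross y-line → (5,0), t=0.9800 (wall)
  → r_2 = 0.9800
beam 3: φ=45°, α=15°
  d=(0.9659,0.2588)  start (4,1)  tX=0.4762 tY=1.9705  stride 1/|dx|=1.0353 1/|dy|=3.8637
    cross x-line → (5,1), t=0.4762
    cross x-line → (6,1), t=1.5115
    cross y-line → (6,2), t=1.9705 (wall)
  → r_3 = 1.9705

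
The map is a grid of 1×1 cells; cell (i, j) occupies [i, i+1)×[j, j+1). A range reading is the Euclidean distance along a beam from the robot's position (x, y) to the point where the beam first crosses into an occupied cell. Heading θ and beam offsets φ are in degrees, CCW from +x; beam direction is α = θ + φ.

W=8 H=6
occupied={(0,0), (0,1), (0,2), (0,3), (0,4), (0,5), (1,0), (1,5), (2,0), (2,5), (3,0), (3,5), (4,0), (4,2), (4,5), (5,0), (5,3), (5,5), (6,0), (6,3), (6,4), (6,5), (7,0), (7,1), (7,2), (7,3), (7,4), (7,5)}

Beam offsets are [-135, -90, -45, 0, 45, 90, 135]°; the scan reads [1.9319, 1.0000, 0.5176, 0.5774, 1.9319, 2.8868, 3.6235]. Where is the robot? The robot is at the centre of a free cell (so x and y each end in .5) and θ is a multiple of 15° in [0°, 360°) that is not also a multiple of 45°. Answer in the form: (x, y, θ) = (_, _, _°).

Enumerate (i+0.5, j+0.5, θ) over the 20 free cells and 16 admissible headings. For each, cast all 7 beams and compare to the given ranges.
  (2.5, 1.5, 15°): beam 1 = 0.5774 ≠ 1.9319 ✗
  (1.5, 4.5, 75°): beam 1 = 4.0415 ≠ 1.9319 ✗
  (4.5, 3.5, 345°): beam 1 = 4.0415 ≠ 1.9319 ✗
  (2.5, 2.5, 195°): beam 1 = 2.8868 ≠ 1.9319 ✗
  …
  (3.5, 4.5, 120°): r_1=1.9319, r_2=1.0000, r_3=0.5176, r_4=0.5774, r_5=1.9319, r_6=2.8868, r_7=3.6235 — all match ✓
Unique over the lattice → pose = (3.5, 4.5, 120°).

(x, y, θ) = (3.5, 4.5, 120°)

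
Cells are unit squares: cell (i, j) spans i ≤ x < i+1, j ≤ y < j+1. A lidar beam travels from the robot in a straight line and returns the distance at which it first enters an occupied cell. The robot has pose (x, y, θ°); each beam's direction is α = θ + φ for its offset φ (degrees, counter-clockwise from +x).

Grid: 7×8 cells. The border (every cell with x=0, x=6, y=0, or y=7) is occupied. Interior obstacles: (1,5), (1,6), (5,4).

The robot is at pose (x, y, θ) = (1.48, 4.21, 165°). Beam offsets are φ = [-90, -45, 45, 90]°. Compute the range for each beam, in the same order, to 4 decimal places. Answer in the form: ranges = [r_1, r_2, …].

ranges = [0.8179, 0.9122, 0.5543, 1.8546]

beam 1: φ=-90°, α=75°
  cosα=0.2588 sinα=0.9659 | (1,4) | tMaxX 2.0091 tMaxY 0.8179 | tΔX 3.8637 tΔY 1.0353
    t=0.8179 [y] (1,5) — stop
  → r_1 = 0.8179
beam 2: φ=-45°, α=120°
  cosα=-0.5000 sinα=0.8660 | (1,4) | tMaxX 0.9600 tMaxY 0.9122 | tΔX 2.0000 tΔY 1.1547
    t=0.9122 [y] (1,5) — stop
  → r_2 = 0.9122
beam 3: φ=45°, α=210°
  cosα=-0.8660 sinα=-0.5000 | (1,4) | tMaxX 0.5543 tMaxY 0.4200 | tΔX 1.1547 tΔY 2.0000
    t=0.4200 [y] (1,3)
    t=0.5543 [x] (0,3) — stop
  → r_3 = 0.5543
beam 4: φ=90°, α=255°
  cosα=-0.2588 sinα=-0.9659 | (1,4) | tMaxX 1.8546 tMaxY 0.2174 | tΔX 3.8637 tΔY 1.0353
    t=0.2174 [y] (1,3)
    t=1.2527 [y] (1,2)
    t=1.8546 [x] (0,2) — stop
  → r_4 = 1.8546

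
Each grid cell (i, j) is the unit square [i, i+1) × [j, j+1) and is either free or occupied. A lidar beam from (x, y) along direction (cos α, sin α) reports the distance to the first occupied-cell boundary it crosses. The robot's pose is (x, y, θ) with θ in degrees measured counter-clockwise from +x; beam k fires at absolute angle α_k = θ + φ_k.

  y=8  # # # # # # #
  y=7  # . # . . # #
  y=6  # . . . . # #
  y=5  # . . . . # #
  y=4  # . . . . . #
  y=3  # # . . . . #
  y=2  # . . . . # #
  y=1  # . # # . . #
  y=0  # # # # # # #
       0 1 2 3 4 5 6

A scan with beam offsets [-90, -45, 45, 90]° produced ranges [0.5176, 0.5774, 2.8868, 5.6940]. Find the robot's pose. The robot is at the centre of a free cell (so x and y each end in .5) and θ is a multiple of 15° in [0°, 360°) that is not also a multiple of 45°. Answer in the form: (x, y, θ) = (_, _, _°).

Candidates: 27 free-cell centres × 16 headings = 432 poses. Raycast each; keep the one whose scan matches to 4 dp.
  (4.5, 6.5, 60°): beam 1 = 0.5774 ≠ 0.5176 ✗
  (2.5, 4.5, 300°): beam 1 = 1.0000 ≠ 0.5176 ✗
  (1.5, 1.5, 60°): beam 1 = 0.5774 ≠ 0.5176 ✗
  (3.5, 6.5, 30°): beam 1 = 4.0415 ≠ 0.5176 ✗
  (1.5, 4.5, 345°): beam 3 = 4.0415 ≠ 2.8868 ✗
  …
  (3.5, 2.5, 345°): r_1=0.5176, r_2=0.5774, r_3=2.8868, r_4=5.6940 — all match ✓
Only this pose fits every beam.

(x, y, θ) = (3.5, 2.5, 345°)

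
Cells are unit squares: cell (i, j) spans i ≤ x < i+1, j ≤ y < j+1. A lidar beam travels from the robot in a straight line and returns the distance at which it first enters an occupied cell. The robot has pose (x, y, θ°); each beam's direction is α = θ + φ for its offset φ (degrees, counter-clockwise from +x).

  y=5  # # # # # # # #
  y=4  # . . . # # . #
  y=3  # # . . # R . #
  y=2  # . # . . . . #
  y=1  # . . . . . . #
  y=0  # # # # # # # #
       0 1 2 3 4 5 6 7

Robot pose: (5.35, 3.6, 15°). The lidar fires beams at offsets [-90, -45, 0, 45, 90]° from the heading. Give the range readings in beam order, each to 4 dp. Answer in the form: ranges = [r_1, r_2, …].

ranges = [2.6917, 1.9053, 1.7082, 0.4619, 0.4141]

beam 1: φ=-90°, α=285°
  direction (0.2588, -0.9659); cell (5,3); t to first gridline: x 2.5114, y 0.6212 (then +3.8637 / +1.0353)
    (5,2) via y @ 0.6212
    (5,1) via y @ 1.6564
    (6,1) via x @ 2.5114
    (6,0) via y @ 2.6917  # hit
  → r_1 = 2.6917
beam 2: φ=-45°, α=330°
  direction (0.8660, -0.5000); cell (5,3); t to first gridline: x 0.7506, y 1.2000 (then +1.1547 / +2.0000)
    (6,3) via x @ 0.7506
    (6,2) via y @ 1.2000
    (7,2) via x @ 1.9053  # hit
  → r_2 = 1.9053
beam 3: φ=0°, α=15°
  direction (0.9659, 0.2588); cell (5,3); t to first gridline: x 0.6729, y 1.5455 (then +1.0353 / +3.8637)
    (6,3) via x @ 0.6729
    (6,4) via y @ 1.5455
    (7,4) via x @ 1.7082  # hit
  → r_3 = 1.7082
beam 4: φ=45°, α=60°
  direction (0.5000, 0.8660); cell (5,3); t to first gridline: x 1.3000, y 0.4619 (then +2.0000 / +1.1547)
    (5,4) via y @ 0.4619  # hit
  → r_4 = 0.4619
beam 5: φ=90°, α=105°
  direction (-0.2588, 0.9659); cell (5,3); t to first gridline: x 1.3523, y 0.4141 (then +3.8637 / +1.0353)
    (5,4) via y @ 0.4141  # hit
  → r_5 = 0.4141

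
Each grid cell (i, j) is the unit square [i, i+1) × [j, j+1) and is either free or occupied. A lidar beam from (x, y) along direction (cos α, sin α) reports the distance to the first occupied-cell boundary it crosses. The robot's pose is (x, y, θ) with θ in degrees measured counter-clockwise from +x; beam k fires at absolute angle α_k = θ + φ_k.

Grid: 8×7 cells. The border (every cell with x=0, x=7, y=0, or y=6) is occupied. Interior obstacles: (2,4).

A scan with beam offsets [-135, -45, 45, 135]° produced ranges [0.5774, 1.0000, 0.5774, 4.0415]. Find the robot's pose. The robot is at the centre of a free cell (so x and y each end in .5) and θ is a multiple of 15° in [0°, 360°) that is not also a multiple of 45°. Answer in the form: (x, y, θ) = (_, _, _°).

(x, y, θ) = (1.5, 4.5, 165°)

Candidates: 29 free-cell centres × 16 headings = 464 poses. Raycast each; keep the one whose scan matches to 4 dp.
  (2.5, 2.5, 120°): beam 1 = 4.6587 ≠ 0.5774 ✗
  (6.5, 1.5, 15°): beam 2 = 0.5774 ≠ 1.0000 ✗
  (3.5, 1.5, 240°): beam 1 = 2.5882 ≠ 0.5774 ✗
  (6.5, 3.5, 255°): beam 1 = 2.8868 ≠ 0.5774 ✗
  …
  (1.5, 4.5, 165°): r_1=0.5774, r_2=1.0000, r_3=0.5774, r_4=4.0415 — all match ✓
Only this pose fits every beam.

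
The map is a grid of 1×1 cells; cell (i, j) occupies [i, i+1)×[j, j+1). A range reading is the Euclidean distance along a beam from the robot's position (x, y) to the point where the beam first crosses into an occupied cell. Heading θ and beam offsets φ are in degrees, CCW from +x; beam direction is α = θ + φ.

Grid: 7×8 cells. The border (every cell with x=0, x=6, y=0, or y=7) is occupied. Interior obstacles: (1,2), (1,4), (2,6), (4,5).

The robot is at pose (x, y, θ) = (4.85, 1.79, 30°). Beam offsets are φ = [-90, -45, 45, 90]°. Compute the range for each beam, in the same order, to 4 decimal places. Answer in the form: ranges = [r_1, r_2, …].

ranges = [0.9122, 1.1906, 4.4433, 4.8613]

beam 1: φ=-90°, α=300°
  dir = (cos 300°, sin 300°) = (0.5000, -0.8660); from cell (4,1)
  next x-line at t=0.3000, next y-line at t=0.9122; Δt_x=2.0000, Δt_y=1.1547
    x: enter (5,1) at t=0.3000
    y: enter (5,0) at t=0.9122 ← occupied
  → r_1 = 0.9122
beam 2: φ=-45°, α=345°
  dir = (cos 345°, sin 345°) = (0.9659, -0.2588); from cell (4,1)
  next x-line at t=0.1553, next y-line at t=3.0523; Δt_x=1.0353, Δt_y=3.8637
    x: enter (5,1) at t=0.1553
    x: enter (6,1) at t=1.1906 ← occupied
  → r_2 = 1.1906
beam 3: φ=45°, α=75°
  dir = (cos 75°, sin 75°) = (0.2588, 0.9659); from cell (4,1)
  next x-line at t=0.5796, next y-line at t=0.2174; Δt_x=3.8637, Δt_y=1.0353
    y: enter (4,2) at t=0.2174
    x: enter (5,2) at t=0.5796
    y: enter (5,3) at t=1.2527
    y: enter (5,4) at t=2.2880
    y: enter (5,5) at t=3.3232
    y: enter (5,6) at t=4.3585
    x: enter (6,6) at t=4.4433 ← occupied
  → r_3 = 4.4433
beam 4: φ=90°, α=120°
  dir = (cos 120°, sin 120°) = (-0.5000, 0.8660); from cell (4,1)
  next x-line at t=1.7000, next y-line at t=0.2425; Δt_x=2.0000, Δt_y=1.1547
    y: enter (4,2) at t=0.2425
    y: enter (4,3) at t=1.3972
    x: enter (3,3) at t=1.7000
    y: enter (3,4) at t=2.5519
    x: enter (2,4) at t=3.7000
    y: enter (2,5) at t=3.7066
    y: enter (2,6) at t=4.8613 ← occupied
  → r_4 = 4.8613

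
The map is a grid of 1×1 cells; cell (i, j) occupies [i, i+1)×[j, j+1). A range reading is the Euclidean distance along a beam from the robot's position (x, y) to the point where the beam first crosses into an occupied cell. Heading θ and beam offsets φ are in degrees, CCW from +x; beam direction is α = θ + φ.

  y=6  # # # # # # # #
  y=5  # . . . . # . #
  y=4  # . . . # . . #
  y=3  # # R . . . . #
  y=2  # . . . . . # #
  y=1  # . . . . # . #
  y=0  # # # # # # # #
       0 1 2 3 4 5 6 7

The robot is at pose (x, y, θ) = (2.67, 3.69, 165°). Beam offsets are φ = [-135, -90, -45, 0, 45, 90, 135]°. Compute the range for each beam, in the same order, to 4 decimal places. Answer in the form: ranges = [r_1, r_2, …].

ranges = [1.5358, 2.3915, 2.6674, 0.6936, 0.7736, 2.7849, 3.1061]

beam 1: φ=-135°, α=30°
  direction (0.8660, 0.5000); cell (2,3); t to first gridline: x 0.3811, y 0.6200 (then +1.1547 / +2.0000)
    (3,3) via x @ 0.3811
    (3,4) via y @ 0.6200
    (4,4) via x @ 1.5358  # hit
  → r_1 = 1.5358
beam 2: φ=-90°, α=75°
  direction (0.2588, 0.9659); cell (2,3); t to first gridline: x 1.2750, y 0.3209 (then +3.8637 / +1.0353)
    (2,4) via y @ 0.3209
    (3,4) via x @ 1.2750
    (3,5) via y @ 1.3562
    (3,6) via y @ 2.3915  # hit
  → r_2 = 2.3915
beam 3: φ=-45°, α=120°
  direction (-0.5000, 0.8660); cell (2,3); t to first gridline: x 1.3400, y 0.3580 (then +2.0000 / +1.1547)
    (2,4) via y @ 0.3580
    (1,4) via x @ 1.3400
    (1,5) via y @ 1.5127
    (1,6) via y @ 2.6674  # hit
  → r_3 = 2.6674
beam 4: φ=0°, α=165°
  direction (-0.9659, 0.2588); cell (2,3); t to first gridline: x 0.6936, y 1.1977 (then +1.0353 / +3.8637)
    (1,3) via x @ 0.6936  # hit
  → r_4 = 0.6936
beam 5: φ=45°, α=210°
  direction (-0.8660, -0.5000); cell (2,3); t to first gridline: x 0.7736, y 1.3800 (then +1.1547 / +2.0000)
    (1,3) via x @ 0.7736  # hit
  → r_5 = 0.7736
beam 6: φ=90°, α=255°
  direction (-0.2588, -0.9659); cell (2,3); t to first gridline: x 2.5887, y 0.7143 (then +3.8637 / +1.0353)
    (2,2) via y @ 0.7143
    (2,1) via y @ 1.7496
    (1,1) via x @ 2.5887
    (1,0) via y @ 2.7849  # hit
  → r_6 = 2.7849
beam 7: φ=135°, α=300°
  direction (0.5000, -0.8660); cell (2,3); t to first gridline: x 0.6600, y 0.7967 (then +2.0000 / +1.1547)
    (3,3) via x @ 0.6600
    (3,2) via y @ 0.7967
    (3,1) via y @ 1.9514
    (4,1) via x @ 2.6600
    (4,0) via y @ 3.1061  # hit
  → r_7 = 3.1061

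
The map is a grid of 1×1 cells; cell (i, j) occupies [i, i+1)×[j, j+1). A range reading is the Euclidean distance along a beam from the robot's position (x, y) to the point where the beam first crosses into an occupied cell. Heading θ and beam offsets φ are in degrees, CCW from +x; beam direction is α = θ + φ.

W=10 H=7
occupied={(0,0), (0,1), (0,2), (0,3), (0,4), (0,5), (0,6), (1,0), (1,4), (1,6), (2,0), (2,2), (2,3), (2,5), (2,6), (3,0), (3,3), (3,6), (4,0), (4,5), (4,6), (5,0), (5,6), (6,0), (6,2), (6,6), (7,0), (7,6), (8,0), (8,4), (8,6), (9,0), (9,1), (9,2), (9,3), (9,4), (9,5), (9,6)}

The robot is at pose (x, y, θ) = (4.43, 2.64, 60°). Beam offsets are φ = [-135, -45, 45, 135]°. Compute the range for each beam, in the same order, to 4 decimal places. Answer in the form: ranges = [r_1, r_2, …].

ranges = [1.6979, 4.7312, 3.4785, 1.4804]

beam 1: φ=-135°, α=285°
  direction (0.2588, -0.9659); cell (4,2); t to first gridline: x 2.2023, y 0.6626 (then +3.8637 / +1.0353)
    (4,1) via y @ 0.6626
    (4,0) via y @ 1.6979  # hit
  → r_1 = 1.6979
beam 2: φ=-45°, α=15°
  direction (0.9659, 0.2588); cell (4,2); t to first gridline: x 0.5901, y 1.3909 (then +1.0353 / +3.8637)
    (5,2) via x @ 0.5901
    (5,3) via y @ 1.3909
    (6,3) via x @ 1.6254
    (7,3) via x @ 2.6607
    (8,3) via x @ 3.6959
    (9,3) via x @ 4.7312  # hit
  → r_2 = 4.7312
beam 3: φ=45°, α=105°
  direction (-0.2588, 0.9659); cell (4,2); t to first gridline: x 1.6614, y 0.3727 (then +3.8637 / +1.0353)
    (4,3) via y @ 0.3727
    (4,4) via y @ 1.4080
    (3,4) via x @ 1.6614
    (3,5) via y @ 2.4433
    (3,6) via y @ 3.4785  # hit
  → r_3 = 3.4785
beam 4: φ=135°, α=195°
  direction (-0.9659, -0.2588); cell (4,2); t to first gridline: x 0.4452, y 2.4728 (then +1.0353 / +3.8637)
    (3,2) via x @ 0.4452
    (2,2) via x @ 1.4804  # hit
  → r_4 = 1.4804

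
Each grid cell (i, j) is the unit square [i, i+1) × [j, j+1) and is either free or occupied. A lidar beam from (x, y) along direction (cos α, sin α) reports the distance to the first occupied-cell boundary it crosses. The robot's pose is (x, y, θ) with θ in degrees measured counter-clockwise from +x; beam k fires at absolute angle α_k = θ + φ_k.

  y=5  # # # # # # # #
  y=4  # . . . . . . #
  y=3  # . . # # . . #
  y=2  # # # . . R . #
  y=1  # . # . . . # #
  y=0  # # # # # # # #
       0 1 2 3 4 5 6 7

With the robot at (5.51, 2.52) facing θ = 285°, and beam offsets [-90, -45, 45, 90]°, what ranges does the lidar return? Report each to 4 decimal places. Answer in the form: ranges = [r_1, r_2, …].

beam 1: φ=-90°, α=195°
  direction (-0.9659, -0.2588); cell (5,2); t to first gridline: x 0.5280, y 2.0091 (then +1.0353 / +3.8637)
    (4,2) via x @ 0.5280
    (3,2) via x @ 1.5633
    (3,1) via y @ 2.0091
    (2,1) via x @ 2.5985  # hit
  → r_1 = 2.5985
beam 2: φ=-45°, α=240°
  direction (-0.5000, -0.8660); cell (5,2); t to first gridline: x 1.0200, y 0.6004 (then +2.0000 / +1.1547)
    (5,1) via y @ 0.6004
    (4,1) via x @ 1.0200
    (4,0) via y @ 1.7551  # hit
  → r_2 = 1.7551
beam 3: φ=45°, α=330°
  direction (0.8660, -0.5000); cell (5,2); t to first gridline: x 0.5658, y 1.0400 (then +1.1547 / +2.0000)
    (6,2) via x @ 0.5658
    (6,1) via y @ 1.0400  # hit
  → r_3 = 1.0400
beam 4: φ=90°, α=15°
  direction (0.9659, 0.2588); cell (5,2); t to first gridline: x 0.5073, y 1.8546 (then +1.0353 / +3.8637)
    (6,2) via x @ 0.5073
    (7,2) via x @ 1.5426  # hit
  → r_4 = 1.5426

ranges = [2.5985, 1.7551, 1.0400, 1.5426]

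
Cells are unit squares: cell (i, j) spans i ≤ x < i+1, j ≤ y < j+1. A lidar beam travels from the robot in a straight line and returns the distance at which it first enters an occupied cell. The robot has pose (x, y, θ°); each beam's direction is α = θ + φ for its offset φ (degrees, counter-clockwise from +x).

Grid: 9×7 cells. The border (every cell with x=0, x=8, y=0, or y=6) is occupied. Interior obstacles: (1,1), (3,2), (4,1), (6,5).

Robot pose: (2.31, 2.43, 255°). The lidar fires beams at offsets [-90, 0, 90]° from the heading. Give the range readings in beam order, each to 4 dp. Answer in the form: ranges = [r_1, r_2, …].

ranges = [1.3562, 1.1977, 0.7143]

beam 1: φ=-90°, α=165°
  dir = (cos 165°, sin 165°) = (-0.9659, 0.2588); from cell (2,2)
  next x-line at t=0.3209, next y-line at t=2.2023; Δt_x=1.0353, Δt_y=3.8637
    x: enter (1,2) at t=0.3209
    x: enter (0,2) at t=1.3562 ← occupied
  → r_1 = 1.3562
beam 2: φ=0°, α=255°
  dir = (cos 255°, sin 255°) = (-0.2588, -0.9659); from cell (2,2)
  next x-line at t=1.1977, next y-line at t=0.4452; Δt_x=3.8637, Δt_y=1.0353
    y: enter (2,1) at t=0.4452
    x: enter (1,1) at t=1.1977 ← occupied
  → r_2 = 1.1977
beam 3: φ=90°, α=345°
  dir = (cos 345°, sin 345°) = (0.9659, -0.2588); from cell (2,2)
  next x-line at t=0.7143, next y-line at t=1.6614; Δt_x=1.0353, Δt_y=3.8637
    x: enter (3,2) at t=0.7143 ← occupied
  → r_3 = 0.7143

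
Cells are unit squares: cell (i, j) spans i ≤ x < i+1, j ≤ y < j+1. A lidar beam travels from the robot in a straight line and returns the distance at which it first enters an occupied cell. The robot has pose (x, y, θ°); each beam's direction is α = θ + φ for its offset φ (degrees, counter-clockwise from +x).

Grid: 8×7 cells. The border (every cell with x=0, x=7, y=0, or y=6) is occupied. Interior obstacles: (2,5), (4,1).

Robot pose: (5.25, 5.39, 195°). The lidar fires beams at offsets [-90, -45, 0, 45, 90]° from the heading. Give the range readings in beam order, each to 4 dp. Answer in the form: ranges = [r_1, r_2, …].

ranges = [0.6315, 1.2200, 4.3999, 5.0691, 4.5449]

beam 1: φ=-90°, α=105°
  d=(-0.2588,0.9659)  start (5,5)  tX=0.9659 tY=0.6315  stride 1/|dx|=3.8637 1/|dy|=1.0353
    cross y-line → (5,6), t=0.6315 (wall)
  → r_1 = 0.6315
beam 2: φ=-45°, α=150°
  d=(-0.8660,0.5000)  start (5,5)  tX=0.2887 tY=1.2200  stride 1/|dx|=1.1547 1/|dy|=2.0000
    cross x-line → (4,5), t=0.2887
    cross y-line → (4,6), t=1.2200 (wall)
  → r_2 = 1.2200
beam 3: φ=0°, α=195°
  d=(-0.9659,-0.2588)  start (5,5)  tX=0.2588 tY=1.5068  stride 1/|dx|=1.0353 1/|dy|=3.8637
    cross x-line → (4,5), t=0.2588
    cross x-line → (3,5), t=1.2941
    cross y-line → (3,4), t=1.5068
    cross x-line → (2,4), t=2.3294
    cross x-line → (1,4), t=3.3646
    cross x-line → (0,4), t=4.3999 (wall)
  → r_3 = 4.3999
beam 4: φ=45°, α=240°
  d=(-0.5000,-0.8660)  start (5,5)  tX=0.5000 tY=0.4503  stride 1/|dx|=2.0000 1/|dy|=1.1547
    cross y-line → (5,4), t=0.4503
    cross x-line → (4,4), t=0.5000
    cross y-line → (4,3), t=1.6050
    cross x-line → (3,3), t=2.5000
    cross y-line → (3,2), t=2.7597
    cross y-line → (3,1), t=3.9144
    cross x-line → (2,1), t=4.5000
    cross y-line → (2,0), t=5.0691 (wall)
  → r_4 = 5.0691
beam 5: φ=90°, α=285°
  d=(0.2588,-0.9659)  start (5,5)  tX=2.8978 tY=0.4038  stride 1/|dx|=3.8637 1/|dy|=1.0353
    cross y-line → (5,4), t=0.4038
    cross y-line → (5,3), t=1.4390
    cross y-line → (5,2), t=2.4743
    cross x-line → (6,2), t=2.8978
    cross y-line → (6,1), t=3.5096
    cross y-line → (6,0), t=4.5449 (wall)
  → r_5 = 4.5449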